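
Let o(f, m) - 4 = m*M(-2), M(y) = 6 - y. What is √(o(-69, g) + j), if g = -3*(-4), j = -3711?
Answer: I*√3611 ≈ 60.092*I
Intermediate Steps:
g = 12
o(f, m) = 4 + 8*m (o(f, m) = 4 + m*(6 - 1*(-2)) = 4 + m*(6 + 2) = 4 + m*8 = 4 + 8*m)
√(o(-69, g) + j) = √((4 + 8*12) - 3711) = √((4 + 96) - 3711) = √(100 - 3711) = √(-3611) = I*√3611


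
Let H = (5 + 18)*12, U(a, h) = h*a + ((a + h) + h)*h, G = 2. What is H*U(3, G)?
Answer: 5520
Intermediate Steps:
U(a, h) = a*h + h*(a + 2*h) (U(a, h) = a*h + (a + 2*h)*h = a*h + h*(a + 2*h))
H = 276 (H = 23*12 = 276)
H*U(3, G) = 276*(2*2*(3 + 2)) = 276*(2*2*5) = 276*20 = 5520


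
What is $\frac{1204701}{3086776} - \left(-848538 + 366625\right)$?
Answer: $\frac{1487558687189}{3086776} \approx 4.8191 \cdot 10^{5}$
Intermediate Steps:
$\frac{1204701}{3086776} - \left(-848538 + 366625\right) = 1204701 \cdot \frac{1}{3086776} - -481913 = \frac{1204701}{3086776} + 481913 = \frac{1487558687189}{3086776}$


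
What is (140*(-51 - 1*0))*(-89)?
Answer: 635460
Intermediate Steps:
(140*(-51 - 1*0))*(-89) = (140*(-51 + 0))*(-89) = (140*(-51))*(-89) = -7140*(-89) = 635460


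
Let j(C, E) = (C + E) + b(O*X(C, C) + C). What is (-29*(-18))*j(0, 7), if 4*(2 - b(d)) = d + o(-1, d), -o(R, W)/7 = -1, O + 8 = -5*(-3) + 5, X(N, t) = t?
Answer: 7569/2 ≈ 3784.5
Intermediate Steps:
O = 12 (O = -8 + (-5*(-3) + 5) = -8 + (15 + 5) = -8 + 20 = 12)
o(R, W) = 7 (o(R, W) = -7*(-1) = 7)
b(d) = ¼ - d/4 (b(d) = 2 - (d + 7)/4 = 2 - (7 + d)/4 = 2 + (-7/4 - d/4) = ¼ - d/4)
j(C, E) = ¼ + E - 9*C/4 (j(C, E) = (C + E) + (¼ - (12*C + C)/4) = (C + E) + (¼ - 13*C/4) = ¼ + E - 9*C/4)
(-29*(-18))*j(0, 7) = (-29*(-18))*(¼ + 7 - 9/4*0) = 522*(¼ + 7 + 0) = 522*(29/4) = 7569/2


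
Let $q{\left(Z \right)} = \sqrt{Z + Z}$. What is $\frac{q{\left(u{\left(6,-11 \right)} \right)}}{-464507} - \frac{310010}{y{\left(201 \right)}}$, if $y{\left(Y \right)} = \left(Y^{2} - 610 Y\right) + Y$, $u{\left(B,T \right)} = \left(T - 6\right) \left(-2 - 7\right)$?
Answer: $\frac{155005}{41004} - \frac{3 \sqrt{34}}{464507} \approx 3.7802$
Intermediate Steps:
$u{\left(B,T \right)} = 54 - 9 T$ ($u{\left(B,T \right)} = \left(-6 + T\right) \left(-9\right) = 54 - 9 T$)
$q{\left(Z \right)} = \sqrt{2} \sqrt{Z}$ ($q{\left(Z \right)} = \sqrt{2 Z} = \sqrt{2} \sqrt{Z}$)
$y{\left(Y \right)} = Y^{2} - 609 Y$
$\frac{q{\left(u{\left(6,-11 \right)} \right)}}{-464507} - \frac{310010}{y{\left(201 \right)}} = \frac{\sqrt{2} \sqrt{54 - -99}}{-464507} - \frac{310010}{201 \left(-609 + 201\right)} = \sqrt{2} \sqrt{54 + 99} \left(- \frac{1}{464507}\right) - \frac{310010}{201 \left(-408\right)} = \sqrt{2} \sqrt{153} \left(- \frac{1}{464507}\right) - \frac{310010}{-82008} = \sqrt{2} \cdot 3 \sqrt{17} \left(- \frac{1}{464507}\right) - - \frac{155005}{41004} = 3 \sqrt{34} \left(- \frac{1}{464507}\right) + \frac{155005}{41004} = - \frac{3 \sqrt{34}}{464507} + \frac{155005}{41004} = \frac{155005}{41004} - \frac{3 \sqrt{34}}{464507}$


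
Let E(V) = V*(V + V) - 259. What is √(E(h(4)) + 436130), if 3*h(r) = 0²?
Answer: √435871 ≈ 660.21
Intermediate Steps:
h(r) = 0 (h(r) = (⅓)*0² = (⅓)*0 = 0)
E(V) = -259 + 2*V² (E(V) = V*(2*V) - 259 = 2*V² - 259 = -259 + 2*V²)
√(E(h(4)) + 436130) = √((-259 + 2*0²) + 436130) = √((-259 + 2*0) + 436130) = √((-259 + 0) + 436130) = √(-259 + 436130) = √435871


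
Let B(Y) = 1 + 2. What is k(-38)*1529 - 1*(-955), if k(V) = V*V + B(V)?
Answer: 2213418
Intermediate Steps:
B(Y) = 3
k(V) = 3 + V**2 (k(V) = V*V + 3 = V**2 + 3 = 3 + V**2)
k(-38)*1529 - 1*(-955) = (3 + (-38)**2)*1529 - 1*(-955) = (3 + 1444)*1529 + 955 = 1447*1529 + 955 = 2212463 + 955 = 2213418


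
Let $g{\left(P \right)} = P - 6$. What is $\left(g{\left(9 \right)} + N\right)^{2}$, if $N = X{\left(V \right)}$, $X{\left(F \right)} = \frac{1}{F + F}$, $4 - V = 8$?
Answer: $\frac{529}{64} \approx 8.2656$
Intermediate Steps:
$V = -4$ ($V = 4 - 8 = -4$)
$g{\left(P \right)} = -6 + P$ ($g{\left(P \right)} = P - 6 = -6 + P$)
$X{\left(F \right)} = \frac{1}{2 F}$
$N = - \frac{1}{8}$ ($N = \frac{1}{2 \left(-4\right)} = \frac{1}{2} \left(- \frac{1}{4}\right) = - \frac{1}{8} \approx -0.125$)
$\left(g{\left(9 \right)} + N\right)^{2} = \left(\left(-6 + 9\right) - \frac{1}{8}\right)^{2} = \left(3 - \frac{1}{8}\right)^{2} = \left(\frac{23}{8}\right)^{2} = \frac{529}{64}$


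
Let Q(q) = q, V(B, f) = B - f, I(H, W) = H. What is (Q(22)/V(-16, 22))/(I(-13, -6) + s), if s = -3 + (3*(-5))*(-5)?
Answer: -11/1121 ≈ -0.0098127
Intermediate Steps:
s = 72 (s = -3 - 15*(-5) = -3 + 75 = 72)
(Q(22)/V(-16, 22))/(I(-13, -6) + s) = (22/(-16 - 1*22))/(-13 + 72) = (22/(-16 - 22))/59 = (22/(-38))*(1/59) = (22*(-1/38))*(1/59) = -11/19*1/59 = -11/1121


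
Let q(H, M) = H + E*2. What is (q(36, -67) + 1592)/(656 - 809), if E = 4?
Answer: -1636/153 ≈ -10.693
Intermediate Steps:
q(H, M) = 8 + H (q(H, M) = H + 4*2 = H + 8 = 8 + H)
(q(36, -67) + 1592)/(656 - 809) = ((8 + 36) + 1592)/(656 - 809) = (44 + 1592)/(-153) = 1636*(-1/153) = -1636/153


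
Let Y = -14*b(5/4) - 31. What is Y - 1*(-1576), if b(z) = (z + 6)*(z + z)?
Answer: 5165/4 ≈ 1291.3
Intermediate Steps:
b(z) = 2*z*(6 + z) (b(z) = (6 + z)*(2*z) = 2*z*(6 + z))
Y = -1139/4 (Y = -28*5/4*(6 + 5/4) - 31 = -28*5*(¼)*(6 + 5*(¼)) - 31 = -28*5*(6 + 5/4)/4 - 31 = -28*5*29/(4*4) - 31 = -14*145/8 - 31 = -1015/4 - 31 = -1139/4 ≈ -284.75)
Y - 1*(-1576) = -1139/4 - 1*(-1576) = -1139/4 + 1576 = 5165/4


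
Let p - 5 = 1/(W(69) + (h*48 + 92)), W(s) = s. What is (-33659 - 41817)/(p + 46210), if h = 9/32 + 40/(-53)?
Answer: -1106251732/677373361 ≈ -1.6331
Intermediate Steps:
h = -803/1696 (h = 9*(1/32) + 40*(-1/53) = 9/32 - 40/53 = -803/1696 ≈ -0.47347)
p = 73391/14657 (p = 5 + 1/(69 + (-803/1696*48 + 92)) = 5 + 1/(69 + (-2409/106 + 92)) = 5 + 1/(69 + 7343/106) = 5 + 1/(14657/106) = 5 + 106/14657 = 73391/14657 ≈ 5.0072)
(-33659 - 41817)/(p + 46210) = (-33659 - 41817)/(73391/14657 + 46210) = -75476/677373361/14657 = -75476*14657/677373361 = -1106251732/677373361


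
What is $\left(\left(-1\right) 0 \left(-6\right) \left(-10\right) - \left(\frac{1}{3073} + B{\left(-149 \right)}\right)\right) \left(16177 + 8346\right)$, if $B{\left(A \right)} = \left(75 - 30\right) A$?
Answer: $\frac{505283270672}{3073} \approx 1.6443 \cdot 10^{8}$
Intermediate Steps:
$B{\left(A \right)} = 45 A$ ($B{\left(A \right)} = \left(75 - 30\right) A = 45 A$)
$\left(\left(-1\right) 0 \left(-6\right) \left(-10\right) - \left(\frac{1}{3073} + B{\left(-149 \right)}\right)\right) \left(16177 + 8346\right) = \left(\left(-1\right) 0 \left(-6\right) \left(-10\right) + \left(\frac{1}{-3073} - 45 \left(-149\right)\right)\right) \left(16177 + 8346\right) = \left(0 \left(-6\right) \left(-10\right) - - \frac{20604464}{3073}\right) 24523 = \left(0 \left(-10\right) + \left(- \frac{1}{3073} + 6705\right)\right) 24523 = \left(0 + \frac{20604464}{3073}\right) 24523 = \frac{20604464}{3073} \cdot 24523 = \frac{505283270672}{3073}$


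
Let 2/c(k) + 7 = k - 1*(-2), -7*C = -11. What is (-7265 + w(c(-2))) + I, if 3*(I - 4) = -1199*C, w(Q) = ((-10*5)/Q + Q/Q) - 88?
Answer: -163822/21 ≈ -7801.0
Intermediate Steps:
C = 11/7 (C = -1/7*(-11) = 11/7 ≈ 1.5714)
c(k) = 2/(-5 + k) (c(k) = 2/(-7 + (k - 1*(-2))) = 2/(-7 + (k + 2)) = 2/(-7 + (2 + k)) = 2/(-5 + k))
w(Q) = -87 - 50/Q (w(Q) = (-50/Q + 1) - 88 = (1 - 50/Q) - 88 = -87 - 50/Q)
I = -13105/21 (I = 4 + (-1199*11/7)/3 = 4 + (1/3)*(-13189/7) = 4 - 13189/21 = -13105/21 ≈ -624.05)
(-7265 + w(c(-2))) + I = (-7265 + (-87 - 50/(2/(-5 - 2)))) - 13105/21 = (-7265 + (-87 - 50/(2/(-7)))) - 13105/21 = (-7265 + (-87 - 50/(2*(-1/7)))) - 13105/21 = (-7265 + (-87 - 50/(-2/7))) - 13105/21 = (-7265 + (-87 - 50*(-7/2))) - 13105/21 = (-7265 + (-87 + 175)) - 13105/21 = (-7265 + 88) - 13105/21 = -7177 - 13105/21 = -163822/21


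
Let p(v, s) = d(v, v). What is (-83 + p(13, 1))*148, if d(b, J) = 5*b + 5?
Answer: -1924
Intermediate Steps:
d(b, J) = 5 + 5*b
p(v, s) = 5 + 5*v
(-83 + p(13, 1))*148 = (-83 + (5 + 5*13))*148 = (-83 + (5 + 65))*148 = (-83 + 70)*148 = -13*148 = -1924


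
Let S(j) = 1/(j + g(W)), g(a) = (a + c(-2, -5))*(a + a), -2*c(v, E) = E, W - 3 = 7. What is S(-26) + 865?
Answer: 193761/224 ≈ 865.00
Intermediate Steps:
W = 10 (W = 3 + 7 = 10)
c(v, E) = -E/2
g(a) = 2*a*(5/2 + a) (g(a) = (a - ½*(-5))*(a + a) = (a + 5/2)*(2*a) = (5/2 + a)*(2*a) = 2*a*(5/2 + a))
S(j) = 1/(250 + j) (S(j) = 1/(j + 10*(5 + 2*10)) = 1/(j + 10*(5 + 20)) = 1/(j + 10*25) = 1/(j + 250) = 1/(250 + j))
S(-26) + 865 = 1/(250 - 26) + 865 = 1/224 + 865 = 193761/224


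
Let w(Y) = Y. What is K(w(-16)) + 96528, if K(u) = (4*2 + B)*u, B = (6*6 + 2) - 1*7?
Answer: 95904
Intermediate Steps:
B = 31 (B = (36 + 2) - 7 = 38 - 7 = 31)
K(u) = 39*u (K(u) = (4*2 + 31)*u = (8 + 31)*u = 39*u)
K(w(-16)) + 96528 = 39*(-16) + 96528 = -624 + 96528 = 95904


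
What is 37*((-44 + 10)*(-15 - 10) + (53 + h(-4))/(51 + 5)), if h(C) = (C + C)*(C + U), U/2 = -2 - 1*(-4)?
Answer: 1763161/56 ≈ 31485.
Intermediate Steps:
U = 4 (U = 2*(-2 - 1*(-4)) = 2*(-2 + 4) = 2*2 = 4)
h(C) = 2*C*(4 + C) (h(C) = (C + C)*(C + 4) = (2*C)*(4 + C) = 2*C*(4 + C))
37*((-44 + 10)*(-15 - 10) + (53 + h(-4))/(51 + 5)) = 37*((-44 + 10)*(-15 - 10) + (53 + 2*(-4)*(4 - 4))/(51 + 5)) = 37*(-34*(-25) + (53 + 2*(-4)*0)/56) = 37*(850 + (53 + 0)*(1/56)) = 37*(850 + 53*(1/56)) = 37*(850 + 53/56) = 37*(47653/56) = 1763161/56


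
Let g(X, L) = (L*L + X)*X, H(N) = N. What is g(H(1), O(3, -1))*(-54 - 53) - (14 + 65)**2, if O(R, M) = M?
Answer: -6455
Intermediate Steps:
g(X, L) = X*(X + L**2) (g(X, L) = (L**2 + X)*X = (X + L**2)*X = X*(X + L**2))
g(H(1), O(3, -1))*(-54 - 53) - (14 + 65)**2 = (1*(1 + (-1)**2))*(-54 - 53) - (14 + 65)**2 = (1*(1 + 1))*(-107) - 1*79**2 = (1*2)*(-107) - 1*6241 = 2*(-107) - 6241 = -214 - 6241 = -6455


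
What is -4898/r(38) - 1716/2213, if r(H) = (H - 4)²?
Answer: -6411485/1279114 ≈ -5.0124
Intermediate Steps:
r(H) = (-4 + H)²
-4898/r(38) - 1716/2213 = -4898/(-4 + 38)² - 1716/2213 = -4898/(34²) - 1716*1/2213 = -4898/1156 - 1716/2213 = -4898*1/1156 - 1716/2213 = -2449/578 - 1716/2213 = -6411485/1279114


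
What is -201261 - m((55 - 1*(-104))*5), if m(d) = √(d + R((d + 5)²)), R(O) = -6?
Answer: -201261 - √789 ≈ -2.0129e+5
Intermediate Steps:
m(d) = √(-6 + d) (m(d) = √(d - 6) = √(-6 + d))
-201261 - m((55 - 1*(-104))*5) = -201261 - √(-6 + (55 - 1*(-104))*5) = -201261 - √(-6 + (55 + 104)*5) = -201261 - √(-6 + 159*5) = -201261 - √(-6 + 795) = -201261 - √789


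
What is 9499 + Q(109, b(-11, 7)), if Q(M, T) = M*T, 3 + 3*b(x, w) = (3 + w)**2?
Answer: 39070/3 ≈ 13023.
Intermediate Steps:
b(x, w) = -1 + (3 + w)**2/3
9499 + Q(109, b(-11, 7)) = 9499 + 109*(-1 + (3 + 7)**2/3) = 9499 + 109*(-1 + (1/3)*10**2) = 9499 + 109*(-1 + (1/3)*100) = 9499 + 109*(-1 + 100/3) = 9499 + 109*(97/3) = 9499 + 10573/3 = 39070/3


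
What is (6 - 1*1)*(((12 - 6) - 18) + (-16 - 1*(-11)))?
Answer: -85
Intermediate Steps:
(6 - 1*1)*(((12 - 6) - 18) + (-16 - 1*(-11))) = (6 - 1)*((6 - 18) + (-16 + 11)) = 5*(-12 - 5) = 5*(-17) = -85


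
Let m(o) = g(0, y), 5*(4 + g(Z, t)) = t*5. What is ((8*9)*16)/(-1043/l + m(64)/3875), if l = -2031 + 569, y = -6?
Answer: 145030400/89489 ≈ 1620.7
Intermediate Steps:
g(Z, t) = -4 + t (g(Z, t) = -4 + (t*5)/5 = -4 + (5*t)/5 = -4 + t)
m(o) = -10 (m(o) = -4 - 6 = -10)
l = -1462
((8*9)*16)/(-1043/l + m(64)/3875) = ((8*9)*16)/(-1043/(-1462) - 10/3875) = (72*16)/(-1043*(-1/1462) - 10*1/3875) = 1152/(1043/1462 - 2/775) = 1152/(805401/1133050) = 1152*(1133050/805401) = 145030400/89489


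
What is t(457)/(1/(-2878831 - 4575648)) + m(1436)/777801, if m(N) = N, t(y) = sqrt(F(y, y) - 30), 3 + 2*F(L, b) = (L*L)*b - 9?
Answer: 1436/777801 - 7454479*sqrt(190887842)/2 ≈ -5.1496e+10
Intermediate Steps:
F(L, b) = -6 + b*L**2/2 (F(L, b) = -3/2 + ((L*L)*b - 9)/2 = -3/2 + (L**2*b - 9)/2 = -3/2 + (b*L**2 - 9)/2 = -3/2 + (-9 + b*L**2)/2 = -3/2 + (-9/2 + b*L**2/2) = -6 + b*L**2/2)
t(y) = sqrt(-36 + y**3/2) (t(y) = sqrt((-6 + y*y**2/2) - 30) = sqrt((-6 + y**3/2) - 30) = sqrt(-36 + y**3/2))
t(457)/(1/(-2878831 - 4575648)) + m(1436)/777801 = (sqrt(-144 + 2*457**3)/2)/(1/(-2878831 - 4575648)) + 1436/777801 = (sqrt(-144 + 2*95443993)/2)/(1/(-7454479)) + 1436*(1/777801) = (sqrt(-144 + 190887986)/2)/(-1/7454479) + 1436/777801 = (sqrt(190887842)/2)*(-7454479) + 1436/777801 = -7454479*sqrt(190887842)/2 + 1436/777801 = 1436/777801 - 7454479*sqrt(190887842)/2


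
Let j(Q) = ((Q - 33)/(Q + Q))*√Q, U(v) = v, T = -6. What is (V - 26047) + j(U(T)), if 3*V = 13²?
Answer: -77972/3 + 13*I*√6/4 ≈ -25991.0 + 7.9608*I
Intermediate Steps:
j(Q) = (-33 + Q)/(2*√Q) (j(Q) = ((-33 + Q)/((2*Q)))*√Q = ((-33 + Q)*(1/(2*Q)))*√Q = ((-33 + Q)/(2*Q))*√Q = (-33 + Q)/(2*√Q))
V = 169/3 (V = (⅓)*13² = (⅓)*169 = 169/3 ≈ 56.333)
(V - 26047) + j(U(T)) = (169/3 - 26047) + (-33 - 6)/(2*√(-6)) = -77972/3 + (½)*(-I*√6/6)*(-39) = -77972/3 + 13*I*√6/4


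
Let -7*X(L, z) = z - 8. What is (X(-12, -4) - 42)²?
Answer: 79524/49 ≈ 1622.9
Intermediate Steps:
X(L, z) = 8/7 - z/7 (X(L, z) = -(z - 8)/7 = -(-8 + z)/7 = 8/7 - z/7)
(X(-12, -4) - 42)² = ((8/7 - ⅐*(-4)) - 42)² = ((8/7 + 4/7) - 42)² = (12/7 - 42)² = (-282/7)² = 79524/49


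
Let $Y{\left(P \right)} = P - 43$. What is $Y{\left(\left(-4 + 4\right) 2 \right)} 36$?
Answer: $-1548$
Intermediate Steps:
$Y{\left(P \right)} = -43 + P$
$Y{\left(\left(-4 + 4\right) 2 \right)} 36 = \left(-43 + \left(-4 + 4\right) 2\right) 36 = \left(-43 + 0 \cdot 2\right) 36 = \left(-43 + 0\right) 36 = \left(-43\right) 36 = -1548$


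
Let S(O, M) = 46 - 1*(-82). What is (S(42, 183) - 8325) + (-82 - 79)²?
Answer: 17724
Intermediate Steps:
S(O, M) = 128 (S(O, M) = 46 + 82 = 128)
(S(42, 183) - 8325) + (-82 - 79)² = (128 - 8325) + (-82 - 79)² = -8197 + (-161)² = -8197 + 25921 = 17724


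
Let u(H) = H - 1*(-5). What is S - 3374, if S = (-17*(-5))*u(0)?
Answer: -2949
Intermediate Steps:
u(H) = 5 + H (u(H) = H + 5 = 5 + H)
S = 425 (S = (-17*(-5))*(5 + 0) = 85*5 = 425)
S - 3374 = 425 - 3374 = -2949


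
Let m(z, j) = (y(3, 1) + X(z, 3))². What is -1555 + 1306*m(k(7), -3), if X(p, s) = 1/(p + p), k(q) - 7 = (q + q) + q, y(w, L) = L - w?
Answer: 5607373/1568 ≈ 3576.1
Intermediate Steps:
k(q) = 7 + 3*q (k(q) = 7 + ((q + q) + q) = 7 + (2*q + q) = 7 + 3*q)
X(p, s) = 1/(2*p)
m(z, j) = (-2 + 1/(2*z))² (m(z, j) = ((1 - 1*3) + 1/(2*z))² = ((1 - 3) + 1/(2*z))² = (-2 + 1/(2*z))²)
-1555 + 1306*m(k(7), -3) = -1555 + 1306*((-1 + 4*(7 + 3*7))²/(4*(7 + 3*7)²)) = -1555 + 1306*((-1 + 4*(7 + 21))²/(4*(7 + 21)²)) = -1555 + 1306*((¼)*(-1 + 4*28)²/28²) = -1555 + 1306*((¼)*(1/784)*(-1 + 112)²) = -1555 + 1306*((¼)*(1/784)*111²) = -1555 + 1306*((¼)*(1/784)*12321) = -1555 + 1306*(12321/3136) = -1555 + 8045613/1568 = 5607373/1568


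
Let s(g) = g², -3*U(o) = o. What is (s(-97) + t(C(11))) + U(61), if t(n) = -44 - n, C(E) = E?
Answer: 28001/3 ≈ 9333.7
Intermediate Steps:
U(o) = -o/3
(s(-97) + t(C(11))) + U(61) = ((-97)² + (-44 - 1*11)) - ⅓*61 = (9409 + (-44 - 11)) - 61/3 = (9409 - 55) - 61/3 = 9354 - 61/3 = 28001/3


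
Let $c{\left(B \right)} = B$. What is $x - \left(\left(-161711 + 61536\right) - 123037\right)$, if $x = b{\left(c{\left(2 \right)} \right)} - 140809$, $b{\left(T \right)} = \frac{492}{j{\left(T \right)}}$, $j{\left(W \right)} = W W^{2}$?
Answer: $\frac{164929}{2} \approx 82465.0$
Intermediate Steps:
$j{\left(W \right)} = W^{3}$
$b{\left(T \right)} = \frac{492}{T^{3}}$
$x = - \frac{281495}{2}$ ($x = \frac{492}{8} - 140809 = 492 \cdot \frac{1}{8} - 140809 = \frac{123}{2} - 140809 = - \frac{281495}{2} \approx -1.4075 \cdot 10^{5}$)
$x - \left(\left(-161711 + 61536\right) - 123037\right) = - \frac{281495}{2} - \left(\left(-161711 + 61536\right) - 123037\right) = - \frac{281495}{2} - \left(-100175 - 123037\right) = - \frac{281495}{2} - -223212 = - \frac{281495}{2} + 223212 = \frac{164929}{2}$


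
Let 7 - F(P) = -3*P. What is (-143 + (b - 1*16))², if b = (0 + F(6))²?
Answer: 217156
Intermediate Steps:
F(P) = 7 + 3*P (F(P) = 7 - (-3)*P = 7 + 3*P)
b = 625 (b = (0 + (7 + 3*6))² = (0 + (7 + 18))² = (0 + 25)² = 25² = 625)
(-143 + (b - 1*16))² = (-143 + (625 - 1*16))² = (-143 + (625 - 16))² = (-143 + 609)² = 466² = 217156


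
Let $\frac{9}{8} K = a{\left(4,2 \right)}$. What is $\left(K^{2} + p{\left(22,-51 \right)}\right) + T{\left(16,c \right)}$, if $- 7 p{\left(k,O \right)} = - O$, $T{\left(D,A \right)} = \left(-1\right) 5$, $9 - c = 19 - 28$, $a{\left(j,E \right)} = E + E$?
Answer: $\frac{202}{567} \approx 0.35626$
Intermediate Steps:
$a{\left(j,E \right)} = 2 E$
$c = 18$ ($c = 9 - \left(19 - 28\right) = 9 - -9 = 9 + 9 = 18$)
$K = \frac{32}{9}$ ($K = \frac{8 \cdot 2 \cdot 2}{9} = \frac{8}{9} \cdot 4 = \frac{32}{9} \approx 3.5556$)
$T{\left(D,A \right)} = -5$
$p{\left(k,O \right)} = \frac{O}{7}$ ($p{\left(k,O \right)} = - \frac{\left(-1\right) O}{7} = \frac{O}{7}$)
$\left(K^{2} + p{\left(22,-51 \right)}\right) + T{\left(16,c \right)} = \left(\left(\frac{32}{9}\right)^{2} + \frac{1}{7} \left(-51\right)\right) - 5 = \left(\frac{1024}{81} - \frac{51}{7}\right) - 5 = \frac{3037}{567} - 5 = \frac{202}{567}$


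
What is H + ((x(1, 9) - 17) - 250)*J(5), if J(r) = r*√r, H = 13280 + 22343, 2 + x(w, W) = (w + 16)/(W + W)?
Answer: 35623 - 24125*√5/18 ≈ 32626.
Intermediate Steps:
x(w, W) = -2 + (16 + w)/(2*W) (x(w, W) = -2 + (w + 16)/(W + W) = -2 + (16 + w)/((2*W)) = -2 + (16 + w)*(1/(2*W)) = -2 + (16 + w)/(2*W))
H = 35623
J(r) = r^(3/2)
H + ((x(1, 9) - 17) - 250)*J(5) = 35623 + (((½)*(16 + 1 - 4*9)/9 - 17) - 250)*5^(3/2) = 35623 + (((½)*(⅑)*(16 + 1 - 36) - 17) - 250)*(5*√5) = 35623 + (((½)*(⅑)*(-19) - 17) - 250)*(5*√5) = 35623 + ((-19/18 - 17) - 250)*(5*√5) = 35623 + (-325/18 - 250)*(5*√5) = 35623 - 24125*√5/18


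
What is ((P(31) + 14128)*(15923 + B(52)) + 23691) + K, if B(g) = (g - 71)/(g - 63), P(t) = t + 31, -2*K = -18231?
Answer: 452009373/2 ≈ 2.2600e+8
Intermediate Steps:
K = 18231/2 (K = -½*(-18231) = 18231/2 ≈ 9115.5)
P(t) = 31 + t
B(g) = (-71 + g)/(-63 + g)
((P(31) + 14128)*(15923 + B(52)) + 23691) + K = (((31 + 31) + 14128)*(15923 + (-71 + 52)/(-63 + 52)) + 23691) + 18231/2 = ((62 + 14128)*(15923 - 19/(-11)) + 23691) + 18231/2 = (14190*(15923 - 1/11*(-19)) + 23691) + 18231/2 = (14190*(15923 + 19/11) + 23691) + 18231/2 = (14190*(175172/11) + 23691) + 18231/2 = (225971880 + 23691) + 18231/2 = 225995571 + 18231/2 = 452009373/2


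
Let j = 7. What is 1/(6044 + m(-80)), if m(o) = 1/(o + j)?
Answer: 73/441211 ≈ 0.00016545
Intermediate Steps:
m(o) = 1/(7 + o) (m(o) = 1/(o + 7) = 1/(7 + o))
1/(6044 + m(-80)) = 1/(6044 + 1/(7 - 80)) = 1/(6044 + 1/(-73)) = 1/(6044 - 1/73) = 1/(441211/73) = 73/441211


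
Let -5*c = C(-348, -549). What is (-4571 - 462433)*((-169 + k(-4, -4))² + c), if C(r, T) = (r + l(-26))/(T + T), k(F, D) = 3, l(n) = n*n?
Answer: -11774942964512/915 ≈ -1.2869e+10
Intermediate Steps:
l(n) = n²
C(r, T) = (676 + r)/(2*T) (C(r, T) = (r + (-26)²)/(T + T) = (r + 676)/((2*T)) = (676 + r)*(1/(2*T)) = (676 + r)/(2*T))
c = 164/2745 (c = -(676 - 348)/(10*(-549)) = -(-1)*328/(10*549) = -⅕*(-164/549) = 164/2745 ≈ 0.059745)
(-4571 - 462433)*((-169 + k(-4, -4))² + c) = (-4571 - 462433)*((-169 + 3)² + 164/2745) = -467004*((-166)² + 164/2745) = -467004*(27556 + 164/2745) = -467004*75641384/2745 = -11774942964512/915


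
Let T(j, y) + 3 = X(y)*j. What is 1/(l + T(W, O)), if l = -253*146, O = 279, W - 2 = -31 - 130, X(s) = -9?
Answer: -1/35510 ≈ -2.8161e-5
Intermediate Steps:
W = -159 (W = 2 + (-31 - 130) = 2 - 161 = -159)
l = -36938
T(j, y) = -3 - 9*j
1/(l + T(W, O)) = 1/(-36938 + (-3 - 9*(-159))) = 1/(-36938 + (-3 + 1431)) = 1/(-36938 + 1428) = 1/(-35510) = -1/35510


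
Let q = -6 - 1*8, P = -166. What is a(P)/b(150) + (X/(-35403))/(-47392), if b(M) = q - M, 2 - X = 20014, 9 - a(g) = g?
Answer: -18351350173/17197644504 ≈ -1.0671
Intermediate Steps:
q = -14 (q = -6 - 8 = -14)
a(g) = 9 - g
X = -20012 (X = 2 - 1*20014 = 2 - 20014 = -20012)
b(M) = -14 - M
a(P)/b(150) + (X/(-35403))/(-47392) = (9 - 1*(-166))/(-14 - 1*150) - 20012/(-35403)/(-47392) = (9 + 166)/(-14 - 150) - 20012*(-1/35403)*(-1/47392) = 175/(-164) + (20012/35403)*(-1/47392) = 175*(-1/164) - 5003/419454744 = -175/164 - 5003/419454744 = -18351350173/17197644504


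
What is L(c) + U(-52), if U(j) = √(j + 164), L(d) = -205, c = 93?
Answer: -205 + 4*√7 ≈ -194.42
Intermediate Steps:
U(j) = √(164 + j)
L(c) + U(-52) = -205 + √(164 - 52) = -205 + √112 = -205 + 4*√7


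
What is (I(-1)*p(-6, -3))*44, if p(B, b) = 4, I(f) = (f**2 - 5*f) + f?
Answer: 880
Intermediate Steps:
I(f) = f**2 - 4*f
(I(-1)*p(-6, -3))*44 = (-(-4 - 1)*4)*44 = (-1*(-5)*4)*44 = (5*4)*44 = 20*44 = 880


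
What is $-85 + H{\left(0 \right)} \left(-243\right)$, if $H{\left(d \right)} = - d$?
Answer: $-85$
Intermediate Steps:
$-85 + H{\left(0 \right)} \left(-243\right) = -85 + \left(-1\right) 0 \left(-243\right) = -85 + 0 \left(-243\right) = -85 + 0 = -85$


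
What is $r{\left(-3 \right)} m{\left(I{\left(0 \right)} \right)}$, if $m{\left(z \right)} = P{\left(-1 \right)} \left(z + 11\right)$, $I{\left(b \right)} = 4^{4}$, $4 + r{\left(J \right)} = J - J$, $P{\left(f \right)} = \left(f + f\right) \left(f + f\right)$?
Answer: $-4272$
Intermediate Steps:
$P{\left(f \right)} = 4 f^{2}$ ($P{\left(f \right)} = 2 f 2 f = 4 f^{2}$)
$r{\left(J \right)} = -4$ ($r{\left(J \right)} = -4 + \left(J - J\right) = -4 + 0 = -4$)
$I{\left(b \right)} = 256$
$m{\left(z \right)} = 44 + 4 z$ ($m{\left(z \right)} = 4 \left(-1\right)^{2} \left(z + 11\right) = 4 \cdot 1 \left(11 + z\right) = 4 \left(11 + z\right) = 44 + 4 z$)
$r{\left(-3 \right)} m{\left(I{\left(0 \right)} \right)} = - 4 \left(44 + 4 \cdot 256\right) = - 4 \left(44 + 1024\right) = \left(-4\right) 1068 = -4272$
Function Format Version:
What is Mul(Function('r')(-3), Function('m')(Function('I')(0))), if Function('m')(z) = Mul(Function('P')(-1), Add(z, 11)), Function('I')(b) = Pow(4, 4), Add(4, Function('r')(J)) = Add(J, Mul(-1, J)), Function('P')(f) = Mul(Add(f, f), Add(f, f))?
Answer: -4272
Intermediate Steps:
Function('P')(f) = Mul(4, Pow(f, 2)) (Function('P')(f) = Mul(Mul(2, f), Mul(2, f)) = Mul(4, Pow(f, 2)))
Function('r')(J) = -4 (Function('r')(J) = Add(-4, Add(J, Mul(-1, J))) = Add(-4, 0) = -4)
Function('I')(b) = 256
Function('m')(z) = Add(44, Mul(4, z)) (Function('m')(z) = Mul(Mul(4, Pow(-1, 2)), Add(z, 11)) = Mul(Mul(4, 1), Add(11, z)) = Mul(4, Add(11, z)) = Add(44, Mul(4, z)))
Mul(Function('r')(-3), Function('m')(Function('I')(0))) = Mul(-4, Add(44, Mul(4, 256))) = Mul(-4, Add(44, 1024)) = Mul(-4, 1068) = -4272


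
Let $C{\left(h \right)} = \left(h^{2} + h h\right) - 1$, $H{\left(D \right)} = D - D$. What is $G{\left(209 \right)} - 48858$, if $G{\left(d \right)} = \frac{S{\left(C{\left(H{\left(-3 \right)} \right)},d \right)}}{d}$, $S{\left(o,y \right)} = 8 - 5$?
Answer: $- \frac{10211319}{209} \approx -48858.0$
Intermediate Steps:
$H{\left(D \right)} = 0$
$C{\left(h \right)} = -1 + 2 h^{2}$ ($C{\left(h \right)} = \left(h^{2} + h^{2}\right) - 1 = 2 h^{2} - 1 = -1 + 2 h^{2}$)
$S{\left(o,y \right)} = 3$ ($S{\left(o,y \right)} = 8 - 5 = 3$)
$G{\left(d \right)} = \frac{3}{d}$
$G{\left(209 \right)} - 48858 = \frac{3}{209} - 48858 = - \frac{10211319}{209}$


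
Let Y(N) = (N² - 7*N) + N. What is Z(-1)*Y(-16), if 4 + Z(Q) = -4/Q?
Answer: 0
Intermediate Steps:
Z(Q) = -4 - 4/Q
Y(N) = N² - 6*N
Z(-1)*Y(-16) = (-4 - 4/(-1))*(-16*(-6 - 16)) = (-4 - 4*(-1))*(-16*(-22)) = (-4 + 4)*352 = 0*352 = 0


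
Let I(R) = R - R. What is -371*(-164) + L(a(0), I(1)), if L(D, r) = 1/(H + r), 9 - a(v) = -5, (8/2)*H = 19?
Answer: 1156040/19 ≈ 60844.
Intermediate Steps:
H = 19/4 (H = (¼)*19 = 19/4 ≈ 4.7500)
a(v) = 14 (a(v) = 9 - 1*(-5) = 9 + 5 = 14)
I(R) = 0
L(D, r) = 1/(19/4 + r)
-371*(-164) + L(a(0), I(1)) = -371*(-164) + 4/(19 + 4*0) = 60844 + 4/(19 + 0) = 60844 + 4/19 = 1156040/19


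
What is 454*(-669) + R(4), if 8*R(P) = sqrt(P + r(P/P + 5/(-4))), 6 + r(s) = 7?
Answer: -303726 + sqrt(5)/8 ≈ -3.0373e+5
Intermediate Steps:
r(s) = 1 (r(s) = -6 + 7 = 1)
R(P) = sqrt(1 + P)/8 (R(P) = sqrt(P + 1)/8 = sqrt(1 + P)/8)
454*(-669) + R(4) = 454*(-669) + sqrt(1 + 4)/8 = -303726 + sqrt(5)/8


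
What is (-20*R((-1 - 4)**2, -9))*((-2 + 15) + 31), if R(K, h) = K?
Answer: -22000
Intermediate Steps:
(-20*R((-1 - 4)**2, -9))*((-2 + 15) + 31) = (-20*(-1 - 4)**2)*((-2 + 15) + 31) = (-20*(-5)**2)*(13 + 31) = -20*25*44 = -500*44 = -22000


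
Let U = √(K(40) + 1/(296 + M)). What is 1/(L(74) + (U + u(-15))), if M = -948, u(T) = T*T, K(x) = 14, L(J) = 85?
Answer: 202120/62648073 - 2*√1487701/62648073 ≈ 0.0031873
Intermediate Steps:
u(T) = T²
U = √1487701/326 (U = √(14 + 1/(296 - 948)) = √(14 + 1/(-652)) = √(14 - 1/652) = √(9127/652) = √1487701/326 ≈ 3.7415)
1/(L(74) + (U + u(-15))) = 1/(85 + (√1487701/326 + (-15)²)) = 1/(85 + (√1487701/326 + 225)) = 1/(85 + (225 + √1487701/326)) = 1/(310 + √1487701/326)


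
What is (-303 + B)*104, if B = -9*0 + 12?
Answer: -30264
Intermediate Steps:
B = 12 (B = 0 + 12 = 12)
(-303 + B)*104 = (-303 + 12)*104 = -291*104 = -30264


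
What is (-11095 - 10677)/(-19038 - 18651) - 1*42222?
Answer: -1591283186/37689 ≈ -42221.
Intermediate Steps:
(-11095 - 10677)/(-19038 - 18651) - 1*42222 = -21772/(-37689) - 42222 = -21772*(-1/37689) - 42222 = 21772/37689 - 42222 = -1591283186/37689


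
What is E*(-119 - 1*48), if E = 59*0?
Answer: 0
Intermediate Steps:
E = 0
E*(-119 - 1*48) = 0*(-119 - 1*48) = 0*(-119 - 48) = 0*(-167) = 0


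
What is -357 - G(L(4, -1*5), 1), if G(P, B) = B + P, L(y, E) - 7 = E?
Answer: -360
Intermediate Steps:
L(y, E) = 7 + E
-357 - G(L(4, -1*5), 1) = -357 - (1 + (7 - 1*5)) = -357 - (1 + (7 - 5)) = -357 - (1 + 2) = -357 - 1*3 = -357 - 3 = -360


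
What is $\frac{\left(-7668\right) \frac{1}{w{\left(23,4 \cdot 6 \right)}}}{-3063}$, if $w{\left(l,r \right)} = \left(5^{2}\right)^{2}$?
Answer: $\frac{2556}{638125} \approx 0.0040055$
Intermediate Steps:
$w{\left(l,r \right)} = 625$ ($w{\left(l,r \right)} = 25^{2} = 625$)
$\frac{\left(-7668\right) \frac{1}{w{\left(23,4 \cdot 6 \right)}}}{-3063} = \frac{\left(-7668\right) \frac{1}{625}}{-3063} = \left(-7668\right) \frac{1}{625} \left(- \frac{1}{3063}\right) = \left(- \frac{7668}{625}\right) \left(- \frac{1}{3063}\right) = \frac{2556}{638125}$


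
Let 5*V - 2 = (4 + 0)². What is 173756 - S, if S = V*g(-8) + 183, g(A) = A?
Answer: 868009/5 ≈ 1.7360e+5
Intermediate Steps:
V = 18/5 (V = ⅖ + (4 + 0)²/5 = ⅖ + (⅕)*4² = ⅖ + (⅕)*16 = ⅖ + 16/5 = 18/5 ≈ 3.6000)
S = 771/5 (S = (18/5)*(-8) + 183 = -144/5 + 183 = 771/5 ≈ 154.20)
173756 - S = 173756 - 1*771/5 = 173756 - 771/5 = 868009/5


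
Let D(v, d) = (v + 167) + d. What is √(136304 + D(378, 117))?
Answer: √136966 ≈ 370.09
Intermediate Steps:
D(v, d) = 167 + d + v (D(v, d) = (167 + v) + d = 167 + d + v)
√(136304 + D(378, 117)) = √(136304 + (167 + 117 + 378)) = √(136304 + 662) = √136966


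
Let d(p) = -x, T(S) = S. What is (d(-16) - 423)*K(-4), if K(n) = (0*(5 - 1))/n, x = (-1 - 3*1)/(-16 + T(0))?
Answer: 0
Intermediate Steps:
x = 1/4 (x = (-1 - 3*1)/(-16 + 0) = (-1 - 3)/(-16) = -4*(-1/16) = 1/4 ≈ 0.25000)
K(n) = 0 (K(n) = (0*4)/n = 0/n = 0)
d(p) = -1/4 (d(p) = -1*1/4 = -1/4)
(d(-16) - 423)*K(-4) = (-1/4 - 423)*0 = -1693/4*0 = 0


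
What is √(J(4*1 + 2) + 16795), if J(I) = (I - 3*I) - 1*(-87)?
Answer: √16870 ≈ 129.88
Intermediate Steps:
J(I) = 87 - 2*I (J(I) = -2*I + 87 = 87 - 2*I)
√(J(4*1 + 2) + 16795) = √((87 - 2*(4*1 + 2)) + 16795) = √((87 - 2*(4 + 2)) + 16795) = √((87 - 2*6) + 16795) = √((87 - 12) + 16795) = √(75 + 16795) = √16870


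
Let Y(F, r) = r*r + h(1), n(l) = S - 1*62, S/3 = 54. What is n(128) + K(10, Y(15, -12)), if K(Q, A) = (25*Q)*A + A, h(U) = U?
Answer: 36495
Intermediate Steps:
S = 162 (S = 3*54 = 162)
n(l) = 100 (n(l) = 162 - 1*62 = 162 - 62 = 100)
Y(F, r) = 1 + r² (Y(F, r) = r*r + 1 = r² + 1 = 1 + r²)
K(Q, A) = A + 25*A*Q (K(Q, A) = 25*A*Q + A = A + 25*A*Q)
n(128) + K(10, Y(15, -12)) = 100 + (1 + (-12)²)*(1 + 25*10) = 100 + (1 + 144)*(1 + 250) = 100 + 145*251 = 100 + 36395 = 36495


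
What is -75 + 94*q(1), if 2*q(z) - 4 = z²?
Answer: 160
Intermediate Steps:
q(z) = 2 + z²/2
-75 + 94*q(1) = -75 + 94*(2 + (½)*1²) = -75 + 94*(2 + (½)*1) = -75 + 94*(2 + ½) = -75 + 94*(5/2) = -75 + 235 = 160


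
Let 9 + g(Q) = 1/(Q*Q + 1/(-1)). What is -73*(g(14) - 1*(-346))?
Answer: -4797268/195 ≈ -24601.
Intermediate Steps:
g(Q) = -9 + 1/(-1 + Q²) (g(Q) = -9 + 1/(Q*Q + 1/(-1)) = -9 + 1/(Q² - 1) = -9 + 1/(-1 + Q²))
-73*(g(14) - 1*(-346)) = -73*((10 - 9*14²)/(-1 + 14²) - 1*(-346)) = -73*((10 - 9*196)/(-1 + 196) + 346) = -73*((10 - 1764)/195 + 346) = -73*((1/195)*(-1754) + 346) = -73*(-1754/195 + 346) = -73*65716/195 = -4797268/195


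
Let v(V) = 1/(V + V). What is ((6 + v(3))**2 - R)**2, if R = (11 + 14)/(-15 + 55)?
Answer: 7252249/5184 ≈ 1399.0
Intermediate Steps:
R = 5/8 (R = 25/40 = 25*(1/40) = 5/8 ≈ 0.62500)
v(V) = 1/(2*V)
((6 + v(3))**2 - R)**2 = ((6 + (1/2)/3)**2 - 1*5/8)**2 = ((6 + (1/2)*(1/3))**2 - 5/8)**2 = ((6 + 1/6)**2 - 5/8)**2 = ((37/6)**2 - 5/8)**2 = (1369/36 - 5/8)**2 = (2693/72)**2 = 7252249/5184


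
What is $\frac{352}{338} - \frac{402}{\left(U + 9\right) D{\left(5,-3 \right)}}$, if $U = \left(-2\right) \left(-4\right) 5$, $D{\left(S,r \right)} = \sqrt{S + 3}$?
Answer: $\frac{176}{169} - \frac{201 \sqrt{2}}{98} \approx -1.8592$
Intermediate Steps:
$D{\left(S,r \right)} = \sqrt{3 + S}$
$U = 40$ ($U = 8 \cdot 5 = 40$)
$\frac{352}{338} - \frac{402}{\left(U + 9\right) D{\left(5,-3 \right)}} = \frac{352}{338} - \frac{402}{\left(40 + 9\right) \sqrt{3 + 5}} = 352 \cdot \frac{1}{338} - \frac{402}{49 \sqrt{8}} = \frac{176}{169} - \frac{402}{49 \cdot 2 \sqrt{2}} = \frac{176}{169} - \frac{402}{98 \sqrt{2}} = \frac{176}{169} - 402 \frac{\sqrt{2}}{196} = \frac{176}{169} - \frac{201 \sqrt{2}}{98}$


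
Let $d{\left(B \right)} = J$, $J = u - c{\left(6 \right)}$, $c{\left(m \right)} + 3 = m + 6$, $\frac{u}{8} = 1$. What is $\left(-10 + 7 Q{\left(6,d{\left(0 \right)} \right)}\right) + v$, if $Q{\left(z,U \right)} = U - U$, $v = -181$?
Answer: $-191$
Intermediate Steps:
$u = 8$ ($u = 8 \cdot 1 = 8$)
$c{\left(m \right)} = 3 + m$ ($c{\left(m \right)} = -3 + \left(m + 6\right) = -3 + \left(6 + m\right) = 3 + m$)
$J = -1$ ($J = 8 - \left(3 + 6\right) = 8 - 9 = -1$)
$d{\left(B \right)} = -1$
$Q{\left(z,U \right)} = 0$
$\left(-10 + 7 Q{\left(6,d{\left(0 \right)} \right)}\right) + v = \left(-10 + 7 \cdot 0\right) - 181 = \left(-10 + 0\right) - 181 = -10 - 181 = -191$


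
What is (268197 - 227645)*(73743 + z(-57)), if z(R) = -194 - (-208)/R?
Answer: 169997430920/57 ≈ 2.9824e+9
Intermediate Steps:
z(R) = -194 + 208/R
(268197 - 227645)*(73743 + z(-57)) = (268197 - 227645)*(73743 + (-194 + 208/(-57))) = 40552*(73743 + (-194 + 208*(-1/57))) = 40552*(73743 + (-194 - 208/57)) = 40552*(73743 - 11266/57) = 40552*(4192085/57) = 169997430920/57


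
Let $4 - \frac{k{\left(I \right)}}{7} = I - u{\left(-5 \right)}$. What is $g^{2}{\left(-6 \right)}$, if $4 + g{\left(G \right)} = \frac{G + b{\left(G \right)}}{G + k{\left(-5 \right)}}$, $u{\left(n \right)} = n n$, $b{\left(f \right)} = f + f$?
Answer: $\frac{223729}{13456} \approx 16.627$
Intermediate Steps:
$b{\left(f \right)} = 2 f$
$u{\left(n \right)} = n^{2}$
$k{\left(I \right)} = 203 - 7 I$ ($k{\left(I \right)} = 28 - 7 \left(I - \left(-5\right)^{2}\right) = 28 - 7 \left(I - 25\right) = 28 - 7 \left(-25 + I\right) = 28 - \left(-175 + 7 I\right) = 203 - 7 I$)
$g{\left(G \right)} = -4 + \frac{3 G}{238 + G}$ ($g{\left(G \right)} = -4 + \frac{G + 2 G}{G + \left(203 - -35\right)} = -4 + \frac{3 G}{G + \left(203 + 35\right)} = -4 + \frac{3 G}{G + 238} = -4 + \frac{3 G}{238 + G}$)
$g^{2}{\left(-6 \right)} = \left(\frac{-952 - -6}{238 - 6}\right)^{2} = \left(\frac{-952 + 6}{232}\right)^{2} = \left(\frac{1}{232} \left(-946\right)\right)^{2} = \left(- \frac{473}{116}\right)^{2} = \frac{223729}{13456}$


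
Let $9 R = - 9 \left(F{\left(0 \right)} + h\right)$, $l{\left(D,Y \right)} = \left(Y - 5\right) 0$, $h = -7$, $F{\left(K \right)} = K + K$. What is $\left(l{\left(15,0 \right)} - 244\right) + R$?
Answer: $-237$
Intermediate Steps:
$F{\left(K \right)} = 2 K$
$l{\left(D,Y \right)} = 0$ ($l{\left(D,Y \right)} = \left(-5 + Y\right) 0 = 0$)
$R = 7$ ($R = \frac{\left(-9\right) \left(2 \cdot 0 - 7\right)}{9} = \frac{\left(-9\right) \left(0 - 7\right)}{9} = \frac{\left(-9\right) \left(-7\right)}{9} = \frac{1}{9} \cdot 63 = 7$)
$\left(l{\left(15,0 \right)} - 244\right) + R = \left(0 - 244\right) + 7 = -244 + 7 = -237$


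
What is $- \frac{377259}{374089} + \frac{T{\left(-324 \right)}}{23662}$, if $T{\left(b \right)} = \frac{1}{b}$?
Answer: $- \frac{2892251970481}{2867948829432} \approx -1.0085$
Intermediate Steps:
$- \frac{377259}{374089} + \frac{T{\left(-324 \right)}}{23662} = - \frac{377259}{374089} + \frac{1}{\left(-324\right) 23662} = \left(-377259\right) \frac{1}{374089} - \frac{1}{7666488} = - \frac{377259}{374089} - \frac{1}{7666488} = - \frac{2892251970481}{2867948829432}$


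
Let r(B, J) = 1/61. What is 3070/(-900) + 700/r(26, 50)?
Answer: 3842693/90 ≈ 42697.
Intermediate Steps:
r(B, J) = 1/61
3070/(-900) + 700/r(26, 50) = 3070/(-900) + 700/(1/61) = 3070*(-1/900) + 700*61 = -307/90 + 42700 = 3842693/90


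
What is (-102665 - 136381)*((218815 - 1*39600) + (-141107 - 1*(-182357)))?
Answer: -52701276390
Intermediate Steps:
(-102665 - 136381)*((218815 - 1*39600) + (-141107 - 1*(-182357))) = -239046*((218815 - 39600) + (-141107 + 182357)) = -239046*(179215 + 41250) = -239046*220465 = -52701276390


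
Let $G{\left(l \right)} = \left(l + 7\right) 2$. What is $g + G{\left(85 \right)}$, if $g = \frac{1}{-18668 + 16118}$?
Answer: $\frac{469199}{2550} \approx 184.0$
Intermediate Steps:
$G{\left(l \right)} = 14 + 2 l$ ($G{\left(l \right)} = \left(7 + l\right) 2 = 14 + 2 l$)
$g = - \frac{1}{2550}$ ($g = \frac{1}{-2550} = - \frac{1}{2550} \approx -0.00039216$)
$g + G{\left(85 \right)} = - \frac{1}{2550} + \left(14 + 2 \cdot 85\right) = - \frac{1}{2550} + \left(14 + 170\right) = - \frac{1}{2550} + 184 = \frac{469199}{2550}$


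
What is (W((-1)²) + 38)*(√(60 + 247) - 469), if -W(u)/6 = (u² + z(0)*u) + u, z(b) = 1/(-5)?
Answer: -63784/5 + 136*√307/5 ≈ -12280.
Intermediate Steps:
z(b) = -⅕
W(u) = -6*u² - 24*u/5 (W(u) = -6*((u² - u/5) + u) = -6*(u² + 4*u/5) = -6*u² - 24*u/5)
(W((-1)²) + 38)*(√(60 + 247) - 469) = (-6/5*(-1)²*(4 + 5*(-1)²) + 38)*(√(60 + 247) - 469) = (-6/5*1*(4 + 5*1) + 38)*(√307 - 469) = (-6/5*1*(4 + 5) + 38)*(-469 + √307) = (-6/5*1*9 + 38)*(-469 + √307) = (-54/5 + 38)*(-469 + √307) = 136*(-469 + √307)/5 = -63784/5 + 136*√307/5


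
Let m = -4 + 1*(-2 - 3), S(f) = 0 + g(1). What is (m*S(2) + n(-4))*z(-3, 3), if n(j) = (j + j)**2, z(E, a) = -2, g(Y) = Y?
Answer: -110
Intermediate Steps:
S(f) = 1 (S(f) = 0 + 1 = 1)
n(j) = 4*j**2 (n(j) = (2*j)**2 = 4*j**2)
m = -9 (m = -4 + 1*(-5) = -4 - 5 = -9)
(m*S(2) + n(-4))*z(-3, 3) = (-9*1 + 4*(-4)**2)*(-2) = (-9 + 4*16)*(-2) = (-9 + 64)*(-2) = 55*(-2) = -110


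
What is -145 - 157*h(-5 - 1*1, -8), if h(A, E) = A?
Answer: 797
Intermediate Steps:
-145 - 157*h(-5 - 1*1, -8) = -145 - 157*(-5 - 1*1) = -145 - 157*(-5 - 1) = -145 - 157*(-6) = -145 + 942 = 797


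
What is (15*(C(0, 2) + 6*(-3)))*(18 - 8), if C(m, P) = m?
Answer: -2700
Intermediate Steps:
(15*(C(0, 2) + 6*(-3)))*(18 - 8) = (15*(0 + 6*(-3)))*(18 - 8) = (15*(0 - 18))*10 = (15*(-18))*10 = -270*10 = -2700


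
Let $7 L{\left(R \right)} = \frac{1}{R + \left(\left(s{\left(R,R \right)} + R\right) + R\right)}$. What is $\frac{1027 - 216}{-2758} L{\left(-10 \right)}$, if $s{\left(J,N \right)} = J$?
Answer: $\frac{811}{772240} \approx 0.0010502$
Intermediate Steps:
$L{\left(R \right)} = \frac{1}{28 R}$ ($L{\left(R \right)} = \frac{1}{7 \left(R + \left(\left(R + R\right) + R\right)\right)} = \frac{1}{7 \left(R + \left(2 R + R\right)\right)} = \frac{1}{7 \left(R + 3 R\right)} = \frac{1}{7 \cdot 4 R} = \frac{\frac{1}{4} \frac{1}{R}}{7} = \frac{1}{28 R}$)
$\frac{1027 - 216}{-2758} L{\left(-10 \right)} = \frac{1027 - 216}{-2758} \frac{1}{28 \left(-10\right)} = 811 \left(- \frac{1}{2758}\right) \frac{1}{28} \left(- \frac{1}{10}\right) = \left(- \frac{811}{2758}\right) \left(- \frac{1}{280}\right) = \frac{811}{772240}$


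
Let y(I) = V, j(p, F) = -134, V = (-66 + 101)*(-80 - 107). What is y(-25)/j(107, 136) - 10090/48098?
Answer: 156724675/3222566 ≈ 48.633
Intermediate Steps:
V = -6545 (V = 35*(-187) = -6545)
y(I) = -6545
y(-25)/j(107, 136) - 10090/48098 = -6545/(-134) - 10090/48098 = -6545*(-1/134) - 10090*1/48098 = 6545/134 - 5045/24049 = 156724675/3222566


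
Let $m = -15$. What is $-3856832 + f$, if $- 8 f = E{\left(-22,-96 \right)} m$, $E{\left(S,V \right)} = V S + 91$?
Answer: $- \frac{30821611}{8} \approx -3.8527 \cdot 10^{6}$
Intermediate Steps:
$E{\left(S,V \right)} = 91 + S V$ ($E{\left(S,V \right)} = S V + 91 = 91 + S V$)
$f = \frac{33045}{8}$ ($f = - \frac{\left(91 - -2112\right) \left(-15\right)}{8} = - \frac{\left(91 + 2112\right) \left(-15\right)}{8} = - \frac{2203 \left(-15\right)}{8} = \left(- \frac{1}{8}\right) \left(-33045\right) = \frac{33045}{8} \approx 4130.6$)
$-3856832 + f = -3856832 + \frac{33045}{8} = - \frac{30821611}{8}$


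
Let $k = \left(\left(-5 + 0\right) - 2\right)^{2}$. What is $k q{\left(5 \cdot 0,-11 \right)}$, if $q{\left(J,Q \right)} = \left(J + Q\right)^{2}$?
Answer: $5929$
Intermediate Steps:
$k = 49$ ($k = \left(-5 - 2\right)^{2} = \left(-7\right)^{2} = 49$)
$k q{\left(5 \cdot 0,-11 \right)} = 49 \left(5 \cdot 0 - 11\right)^{2} = 49 \left(0 - 11\right)^{2} = 49 \left(-11\right)^{2} = 49 \cdot 121 = 5929$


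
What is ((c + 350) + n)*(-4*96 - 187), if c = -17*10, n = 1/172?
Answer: -17678731/172 ≈ -1.0278e+5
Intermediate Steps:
n = 1/172 ≈ 0.0058140
c = -170
((c + 350) + n)*(-4*96 - 187) = ((-170 + 350) + 1/172)*(-4*96 - 187) = (180 + 1/172)*(-384 - 187) = (30961/172)*(-571) = -17678731/172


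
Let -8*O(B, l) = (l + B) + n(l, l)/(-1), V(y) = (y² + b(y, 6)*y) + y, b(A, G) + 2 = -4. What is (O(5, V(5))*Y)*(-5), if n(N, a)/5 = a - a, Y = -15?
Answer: -375/8 ≈ -46.875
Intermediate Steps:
b(A, G) = -6 (b(A, G) = -2 - 4 = -6)
n(N, a) = 0 (n(N, a) = 5*(a - a) = 5*0 = 0)
V(y) = y² - 5*y (V(y) = (y² - 6*y) + y = y² - 5*y)
O(B, l) = -B/8 - l/8 (O(B, l) = -((l + B) + 0/(-1))/8 = -((B + l) + 0*(-1))/8 = -((B + l) + 0)/8 = -(B + l)/8 = -B/8 - l/8)
(O(5, V(5))*Y)*(-5) = ((-⅛*5 - 5*(-5 + 5)/8)*(-15))*(-5) = ((-5/8 - 5*0/8)*(-15))*(-5) = ((-5/8 - ⅛*0)*(-15))*(-5) = ((-5/8 + 0)*(-15))*(-5) = -5/8*(-15)*(-5) = (75/8)*(-5) = -375/8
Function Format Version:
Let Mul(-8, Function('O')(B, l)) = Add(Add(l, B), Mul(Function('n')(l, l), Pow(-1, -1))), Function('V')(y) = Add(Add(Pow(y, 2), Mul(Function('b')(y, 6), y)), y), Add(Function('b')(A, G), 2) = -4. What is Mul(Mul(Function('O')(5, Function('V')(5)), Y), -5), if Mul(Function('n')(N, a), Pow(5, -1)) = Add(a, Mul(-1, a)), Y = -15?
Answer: Rational(-375, 8) ≈ -46.875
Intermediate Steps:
Function('b')(A, G) = -6 (Function('b')(A, G) = Add(-2, -4) = -6)
Function('n')(N, a) = 0 (Function('n')(N, a) = Mul(5, Add(a, Mul(-1, a))) = Mul(5, 0) = 0)
Function('V')(y) = Add(Pow(y, 2), Mul(-5, y)) (Function('V')(y) = Add(Add(Pow(y, 2), Mul(-6, y)), y) = Add(Pow(y, 2), Mul(-5, y)))
Function('O')(B, l) = Add(Mul(Rational(-1, 8), B), Mul(Rational(-1, 8), l)) (Function('O')(B, l) = Mul(Rational(-1, 8), Add(Add(l, B), Mul(0, Pow(-1, -1)))) = Mul(Rational(-1, 8), Add(Add(B, l), Mul(0, -1))) = Mul(Rational(-1, 8), Add(Add(B, l), 0)) = Mul(Rational(-1, 8), Add(B, l)) = Add(Mul(Rational(-1, 8), B), Mul(Rational(-1, 8), l)))
Mul(Mul(Function('O')(5, Function('V')(5)), Y), -5) = Mul(Mul(Add(Mul(Rational(-1, 8), 5), Mul(Rational(-1, 8), Mul(5, Add(-5, 5)))), -15), -5) = Mul(Mul(Add(Rational(-5, 8), Mul(Rational(-1, 8), Mul(5, 0))), -15), -5) = Mul(Mul(Add(Rational(-5, 8), Mul(Rational(-1, 8), 0)), -15), -5) = Mul(Mul(Add(Rational(-5, 8), 0), -15), -5) = Mul(Mul(Rational(-5, 8), -15), -5) = Mul(Rational(75, 8), -5) = Rational(-375, 8)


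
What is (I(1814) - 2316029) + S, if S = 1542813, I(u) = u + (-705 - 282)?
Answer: -772389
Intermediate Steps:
I(u) = -987 + u (I(u) = u - 987 = -987 + u)
(I(1814) - 2316029) + S = ((-987 + 1814) - 2316029) + 1542813 = (827 - 2316029) + 1542813 = -2315202 + 1542813 = -772389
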